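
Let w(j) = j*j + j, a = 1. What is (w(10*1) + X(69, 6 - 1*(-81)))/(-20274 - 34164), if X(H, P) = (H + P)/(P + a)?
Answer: -2459/1197636 ≈ -0.0020532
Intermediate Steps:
X(H, P) = (H + P)/(1 + P) (X(H, P) = (H + P)/(P + 1) = (H + P)/(1 + P))
w(j) = j + j² (w(j) = j² + j = j + j²)
(w(10*1) + X(69, 6 - 1*(-81)))/(-20274 - 34164) = ((10*1)*(1 + 10*1) + (69 + (6 - 1*(-81)))/(1 + (6 - 1*(-81))))/(-20274 - 34164) = (10*(1 + 10) + (69 + (6 + 81))/(1 + (6 + 81)))/(-54438) = (10*11 + (69 + 87)/(1 + 87))*(-1/54438) = (110 + 156/88)*(-1/54438) = (110 + (1/88)*156)*(-1/54438) = (110 + 39/22)*(-1/54438) = (2459/22)*(-1/54438) = -2459/1197636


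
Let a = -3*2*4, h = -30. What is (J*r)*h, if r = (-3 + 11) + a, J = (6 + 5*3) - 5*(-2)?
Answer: 14880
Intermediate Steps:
a = -24 (a = -6*4 = -24)
J = 31 (J = (6 + 15) + 10 = 21 + 10 = 31)
r = -16 (r = (-3 + 11) - 24 = 8 - 24 = -16)
(J*r)*h = (31*(-16))*(-30) = -496*(-30) = 14880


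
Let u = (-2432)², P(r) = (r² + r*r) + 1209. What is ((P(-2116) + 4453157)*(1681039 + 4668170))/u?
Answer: 42569154280551/2957312 ≈ 1.4395e+7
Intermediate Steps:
P(r) = 1209 + 2*r² (P(r) = (r² + r²) + 1209 = 2*r² + 1209 = 1209 + 2*r²)
u = 5914624
((P(-2116) + 4453157)*(1681039 + 4668170))/u = (((1209 + 2*(-2116)²) + 4453157)*(1681039 + 4668170))/5914624 = (((1209 + 2*4477456) + 4453157)*6349209)*(1/5914624) = (((1209 + 8954912) + 4453157)*6349209)*(1/5914624) = ((8956121 + 4453157)*6349209)*(1/5914624) = (13409278*6349209)*(1/5914624) = 85138308561102*(1/5914624) = 42569154280551/2957312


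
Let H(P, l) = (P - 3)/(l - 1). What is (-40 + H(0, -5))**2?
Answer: 6241/4 ≈ 1560.3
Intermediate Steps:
H(P, l) = (-3 + P)/(-1 + l)
(-40 + H(0, -5))**2 = (-40 + (-3 + 0)/(-1 - 5))**2 = (-40 - 3/(-6))**2 = (-40 - 1/6*(-3))**2 = (-40 + 1/2)**2 = (-79/2)**2 = 6241/4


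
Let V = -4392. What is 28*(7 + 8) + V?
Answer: -3972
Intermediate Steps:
28*(7 + 8) + V = 28*(7 + 8) - 4392 = 28*15 - 4392 = 420 - 4392 = -3972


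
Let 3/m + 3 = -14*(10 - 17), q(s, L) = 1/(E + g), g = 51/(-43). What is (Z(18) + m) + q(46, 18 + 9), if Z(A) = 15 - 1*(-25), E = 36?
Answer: 5697176/142215 ≈ 40.060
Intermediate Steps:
g = -51/43 (g = 51*(-1/43) = -51/43 ≈ -1.1860)
q(s, L) = 43/1497 (q(s, L) = 1/(36 - 51/43) = 1/(1497/43) = 43/1497)
Z(A) = 40 (Z(A) = 15 + 25 = 40)
m = 3/95 (m = 3/(-3 - 14*(10 - 17)) = 3/(-3 - 14*(-7)) = 3/(-3 + 98) = 3/95 ≈ 0.031579)
(Z(18) + m) + q(46, 18 + 9) = (40 + 3/95) + 43/1497 = 3803/95 + 43/1497 = 5697176/142215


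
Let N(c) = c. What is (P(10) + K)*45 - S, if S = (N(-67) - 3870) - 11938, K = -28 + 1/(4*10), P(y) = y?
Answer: 120529/8 ≈ 15066.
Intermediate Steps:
K = -1119/40 (K = -28 + 1/40 = -1119/40 ≈ -27.975)
S = -15875 (S = (-67 - 3870) - 11938 = -3937 - 11938 = -15875)
(P(10) + K)*45 - S = (10 - 1119/40)*45 - 1*(-15875) = -719/40*45 + 15875 = -6471/8 + 15875 = 120529/8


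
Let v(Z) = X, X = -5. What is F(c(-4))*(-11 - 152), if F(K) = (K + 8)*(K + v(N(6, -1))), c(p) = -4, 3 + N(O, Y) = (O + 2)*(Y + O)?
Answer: 5868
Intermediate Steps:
N(O, Y) = -3 + (2 + O)*(O + Y) (N(O, Y) = -3 + (O + 2)*(Y + O) = -3 + (2 + O)*(O + Y))
v(Z) = -5
F(K) = (-5 + K)*(8 + K) (F(K) = (K + 8)*(K - 5) = (8 + K)*(-5 + K) = (-5 + K)*(8 + K))
F(c(-4))*(-11 - 152) = (-40 + (-4)**2 + 3*(-4))*(-11 - 152) = (-40 + 16 - 12)*(-163) = -36*(-163) = 5868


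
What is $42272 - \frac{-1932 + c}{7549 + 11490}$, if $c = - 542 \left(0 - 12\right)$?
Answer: $\frac{804812036}{19039} \approx 42272.0$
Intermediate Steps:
$c = 6504$ ($c = \left(-542\right) \left(-12\right) = 6504$)
$42272 - \frac{-1932 + c}{7549 + 11490} = 42272 - \frac{-1932 + 6504}{7549 + 11490} = 42272 - \frac{4572}{19039} = \frac{804812036}{19039}$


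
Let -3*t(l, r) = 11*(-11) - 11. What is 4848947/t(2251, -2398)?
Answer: 4848947/44 ≈ 1.1020e+5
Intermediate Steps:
t(l, r) = 44 (t(l, r) = -(11*(-11) - 11)/3 = -(-121 - 11)/3 = -⅓*(-132) = 44)
4848947/t(2251, -2398) = 4848947/44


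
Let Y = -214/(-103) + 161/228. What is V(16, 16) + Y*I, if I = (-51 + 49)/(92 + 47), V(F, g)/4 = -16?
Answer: -104522207/1632138 ≈ -64.040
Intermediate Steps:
Y = 65375/23484 (Y = -214*(-1/103) + 161*(1/228) = 214/103 + 161/228 = 65375/23484 ≈ 2.7838)
V(F, g) = -64 (V(F, g) = 4*(-16) = -64)
I = -2/139 ≈ -0.014388
V(16, 16) + Y*I = -64 + (65375/23484)*(-2/139) = -64 - 65375/1632138 = -104522207/1632138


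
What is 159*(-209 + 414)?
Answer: 32595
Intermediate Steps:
159*(-209 + 414) = 159*205 = 32595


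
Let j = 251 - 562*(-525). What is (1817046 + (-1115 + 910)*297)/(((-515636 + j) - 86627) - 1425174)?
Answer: -1756161/1732136 ≈ -1.0139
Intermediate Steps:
j = 295301 (j = 251 + 295050 = 295301)
(1817046 + (-1115 + 910)*297)/(((-515636 + j) - 86627) - 1425174) = (1817046 + (-1115 + 910)*297)/(((-515636 + 295301) - 86627) - 1425174) = (1817046 - 205*297)/((-220335 - 86627) - 1425174) = (1817046 - 60885)/(-306962 - 1425174) = 1756161/(-1732136) = 1756161*(-1/1732136) = -1756161/1732136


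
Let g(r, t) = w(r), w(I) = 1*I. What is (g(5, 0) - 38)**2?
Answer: 1089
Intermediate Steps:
w(I) = I
g(r, t) = r
(g(5, 0) - 38)**2 = (5 - 38)**2 = (-33)**2 = 1089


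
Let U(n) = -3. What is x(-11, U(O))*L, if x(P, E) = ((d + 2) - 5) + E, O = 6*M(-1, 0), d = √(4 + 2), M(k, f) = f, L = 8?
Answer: -48 + 8*√6 ≈ -28.404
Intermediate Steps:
d = √6 ≈ 2.4495
O = 0 (O = 6*0 = 0)
x(P, E) = -3 + E + √6 (x(P, E) = ((√6 + 2) - 5) + E = ((2 + √6) - 5) + E = (-3 + √6) + E = -3 + E + √6)
x(-11, U(O))*L = (-3 - 3 + √6)*8 = (-6 + √6)*8 = -48 + 8*√6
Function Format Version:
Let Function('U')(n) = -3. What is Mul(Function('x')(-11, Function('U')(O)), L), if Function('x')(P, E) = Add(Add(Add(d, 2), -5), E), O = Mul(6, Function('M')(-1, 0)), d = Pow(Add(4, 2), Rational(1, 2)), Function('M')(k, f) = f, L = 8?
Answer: Add(-48, Mul(8, Pow(6, Rational(1, 2)))) ≈ -28.404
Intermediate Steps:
d = Pow(6, Rational(1, 2)) ≈ 2.4495
O = 0 (O = Mul(6, 0) = 0)
Function('x')(P, E) = Add(-3, E, Pow(6, Rational(1, 2))) (Function('x')(P, E) = Add(Add(Add(Pow(6, Rational(1, 2)), 2), -5), E) = Add(Add(Add(2, Pow(6, Rational(1, 2))), -5), E) = Add(Add(-3, Pow(6, Rational(1, 2))), E) = Add(-3, E, Pow(6, Rational(1, 2))))
Mul(Function('x')(-11, Function('U')(O)), L) = Mul(Add(-3, -3, Pow(6, Rational(1, 2))), 8) = Mul(Add(-6, Pow(6, Rational(1, 2))), 8) = Add(-48, Mul(8, Pow(6, Rational(1, 2))))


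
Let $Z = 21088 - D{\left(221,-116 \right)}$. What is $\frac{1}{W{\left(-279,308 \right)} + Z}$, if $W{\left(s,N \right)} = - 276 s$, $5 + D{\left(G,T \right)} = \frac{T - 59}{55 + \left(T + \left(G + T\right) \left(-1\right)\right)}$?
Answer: $\frac{166}{16283927} \approx 1.0194 \cdot 10^{-5}$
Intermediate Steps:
$D{\left(G,T \right)} = -5 + \frac{-59 + T}{55 - G}$ ($D{\left(G,T \right)} = -5 + \frac{T - 59}{55 + \left(T + \left(G + T\right) \left(-1\right)\right)} = -5 + \frac{-59 + T}{55 + \left(T - \left(G + T\right)\right)} = -5 + \frac{-59 + T}{55 - G}$)
$Z = \frac{3501263}{166}$ ($Z = 21088 - \frac{334 - -116 - 1105}{-55 + 221} = 21088 - \frac{334 + 116 - 1105}{166} = 21088 - \frac{1}{166} \left(-655\right) = 21088 - - \frac{655}{166} = 21088 + \frac{655}{166} = \frac{3501263}{166} \approx 21092.0$)
$\frac{1}{W{\left(-279,308 \right)} + Z} = \frac{1}{\left(-276\right) \left(-279\right) + \frac{3501263}{166}} = \frac{1}{77004 + \frac{3501263}{166}} = \frac{1}{\frac{16283927}{166}} = \frac{166}{16283927}$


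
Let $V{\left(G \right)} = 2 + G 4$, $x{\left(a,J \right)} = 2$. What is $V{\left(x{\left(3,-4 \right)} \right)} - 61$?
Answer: $-51$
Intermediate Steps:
$V{\left(G \right)} = 2 + 4 G$
$V{\left(x{\left(3,-4 \right)} \right)} - 61 = \left(2 + 4 \cdot 2\right) - 61 = \left(2 + 8\right) - 61 = 10 - 61 = -51$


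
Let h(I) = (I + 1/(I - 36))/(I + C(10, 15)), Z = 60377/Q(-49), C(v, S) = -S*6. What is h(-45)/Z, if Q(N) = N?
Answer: -178654/660222495 ≈ -0.00027060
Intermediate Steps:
C(v, S) = -6*S
Z = -60377/49 (Z = 60377/(-49) = 60377*(-1/49) = -60377/49 ≈ -1232.2)
h(I) = (I + 1/(-36 + I))/(-90 + I) (h(I) = (I + 1/(I - 36))/(I - 6*15) = (I + 1/(-36 + I))/(I - 90) = (I + 1/(-36 + I))/(-90 + I))
h(-45)/Z = ((1 + (-45)**2 - 36*(-45))/(3240 + (-45)**2 - 126*(-45)))/(-60377/49) = ((1 + 2025 + 1620)/(3240 + 2025 + 5670))*(-49/60377) = (3646/10935)*(-49/60377) = -178654/660222495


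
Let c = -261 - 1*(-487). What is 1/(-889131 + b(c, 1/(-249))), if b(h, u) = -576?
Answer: -1/889707 ≈ -1.1240e-6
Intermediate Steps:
c = 226 (c = -261 + 487 = 226)
1/(-889131 + b(c, 1/(-249))) = 1/(-889131 - 576) = 1/(-889707) = -1/889707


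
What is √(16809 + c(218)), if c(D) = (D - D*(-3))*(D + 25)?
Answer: √228705 ≈ 478.23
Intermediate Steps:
c(D) = 4*D*(25 + D) (c(D) = (D - (-3)*D)*(25 + D) = (D + 3*D)*(25 + D) = (4*D)*(25 + D) = 4*D*(25 + D))
√(16809 + c(218)) = √(16809 + 4*218*(25 + 218)) = √(16809 + 4*218*243) = √(16809 + 211896) = √228705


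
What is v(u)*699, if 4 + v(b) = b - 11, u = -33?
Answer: -33552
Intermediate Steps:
v(b) = -15 + b (v(b) = -4 + (b - 11) = -4 + (-11 + b) = -15 + b)
v(u)*699 = (-15 - 33)*699 = -48*699 = -33552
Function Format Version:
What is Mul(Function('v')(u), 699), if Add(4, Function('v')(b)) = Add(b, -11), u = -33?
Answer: -33552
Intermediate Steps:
Function('v')(b) = Add(-15, b) (Function('v')(b) = Add(-4, Add(b, -11)) = Add(-4, Add(-11, b)) = Add(-15, b))
Mul(Function('v')(u), 699) = Mul(Add(-15, -33), 699) = Mul(-48, 699) = -33552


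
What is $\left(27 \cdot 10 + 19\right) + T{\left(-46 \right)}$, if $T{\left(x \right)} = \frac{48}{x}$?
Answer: $\frac{6623}{23} \approx 287.96$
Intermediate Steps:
$\left(27 \cdot 10 + 19\right) + T{\left(-46 \right)} = \left(27 \cdot 10 + 19\right) + \frac{48}{-46} = \left(270 + 19\right) + 48 \left(- \frac{1}{46}\right) = 289 - \frac{24}{23} = \frac{6623}{23}$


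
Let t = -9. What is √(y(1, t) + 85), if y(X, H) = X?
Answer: √86 ≈ 9.2736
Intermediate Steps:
√(y(1, t) + 85) = √(1 + 85) = √86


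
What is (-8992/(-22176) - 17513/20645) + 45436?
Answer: 650045835196/14306985 ≈ 45436.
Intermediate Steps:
(-8992/(-22176) - 17513/20645) + 45436 = (-8992*(-1/22176) - 17513*1/20645) + 45436 = (281/693 - 17513/20645) + 45436 = -6335264/14306985 + 45436 = 650045835196/14306985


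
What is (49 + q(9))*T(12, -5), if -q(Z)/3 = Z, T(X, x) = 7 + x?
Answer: 44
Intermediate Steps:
q(Z) = -3*Z
(49 + q(9))*T(12, -5) = (49 - 3*9)*(7 - 5) = (49 - 27)*2 = 22*2 = 44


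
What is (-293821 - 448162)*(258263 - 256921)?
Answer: -995741186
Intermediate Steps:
(-293821 - 448162)*(258263 - 256921) = -741983*1342 = -995741186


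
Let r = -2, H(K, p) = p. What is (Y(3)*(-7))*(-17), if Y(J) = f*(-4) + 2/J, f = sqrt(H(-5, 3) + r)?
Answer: -1190/3 ≈ -396.67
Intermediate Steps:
f = 1 (f = sqrt(3 - 2) = sqrt(1) = 1)
Y(J) = -4 + 2/J (Y(J) = 1*(-4) + 2/J = -4 + 2/J)
(Y(3)*(-7))*(-17) = ((-4 + 2/3)*(-7))*(-17) = -10/3*(-7)*(-17) = (70/3)*(-17) = -1190/3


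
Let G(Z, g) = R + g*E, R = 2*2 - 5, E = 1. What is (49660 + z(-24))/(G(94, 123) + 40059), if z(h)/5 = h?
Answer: 49540/40181 ≈ 1.2329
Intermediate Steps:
z(h) = 5*h
R = -1 (R = 4 - 5 = -1)
G(Z, g) = -1 + g (G(Z, g) = -1 + g*1 = -1 + g)
(49660 + z(-24))/(G(94, 123) + 40059) = (49660 + 5*(-24))/((-1 + 123) + 40059) = (49660 - 120)/(122 + 40059) = 49540/40181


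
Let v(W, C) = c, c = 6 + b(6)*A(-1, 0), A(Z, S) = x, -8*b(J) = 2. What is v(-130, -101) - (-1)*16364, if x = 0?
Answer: 16370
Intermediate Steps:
b(J) = -¼ (b(J) = -⅛*2 = -¼)
A(Z, S) = 0
c = 6 (c = 6 - ¼*0 = 6 + 0 = 6)
v(W, C) = 6
v(-130, -101) - (-1)*16364 = 6 - (-1)*16364 = 6 - 1*(-16364) = 6 + 16364 = 16370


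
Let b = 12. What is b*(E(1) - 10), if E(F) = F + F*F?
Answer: -96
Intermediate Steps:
E(F) = F + F²
b*(E(1) - 10) = 12*(1*(1 + 1) - 10) = 12*(1*2 - 10) = 12*(2 - 10) = 12*(-8) = -96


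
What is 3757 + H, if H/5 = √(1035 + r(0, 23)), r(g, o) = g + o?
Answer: 3757 + 115*√2 ≈ 3919.6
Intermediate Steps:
H = 115*√2 (H = 5*√(1035 + (0 + 23)) = 5*√(1035 + 23) = 5*√1058 = 5*(23*√2) = 115*√2 ≈ 162.63)
3757 + H = 3757 + 115*√2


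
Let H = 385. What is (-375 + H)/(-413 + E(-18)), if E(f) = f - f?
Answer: -10/413 ≈ -0.024213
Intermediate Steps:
E(f) = 0
(-375 + H)/(-413 + E(-18)) = (-375 + 385)/(-413 + 0) = 10/(-413) = 10*(-1/413) = -10/413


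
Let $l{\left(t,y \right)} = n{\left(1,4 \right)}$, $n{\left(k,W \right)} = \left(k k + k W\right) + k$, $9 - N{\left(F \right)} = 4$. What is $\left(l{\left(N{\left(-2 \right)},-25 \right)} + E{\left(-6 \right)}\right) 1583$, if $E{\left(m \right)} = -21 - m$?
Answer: $-14247$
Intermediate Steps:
$N{\left(F \right)} = 5$ ($N{\left(F \right)} = 9 - 4 = 5$)
$n{\left(k,W \right)} = k + k^{2} + W k$ ($n{\left(k,W \right)} = \left(k^{2} + W k\right) + k = k + k^{2} + W k$)
$l{\left(t,y \right)} = 6$ ($l{\left(t,y \right)} = 1 \left(1 + 4 + 1\right) = 1 \cdot 6 = 6$)
$\left(l{\left(N{\left(-2 \right)},-25 \right)} + E{\left(-6 \right)}\right) 1583 = \left(6 - 15\right) 1583 = \left(-9\right) 1583 = -14247$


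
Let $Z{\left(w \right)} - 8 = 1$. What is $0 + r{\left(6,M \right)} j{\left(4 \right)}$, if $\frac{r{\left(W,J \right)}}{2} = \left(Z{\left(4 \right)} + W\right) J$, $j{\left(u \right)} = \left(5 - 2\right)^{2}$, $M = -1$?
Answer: $-270$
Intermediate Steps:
$Z{\left(w \right)} = 9$ ($Z{\left(w \right)} = 8 + 1 = 9$)
$j{\left(u \right)} = 9$ ($j{\left(u \right)} = 3^{2} = 9$)
$r{\left(W,J \right)} = 2 J \left(9 + W\right)$ ($r{\left(W,J \right)} = 2 \left(9 + W\right) J = 2 J \left(9 + W\right)$)
$0 + r{\left(6,M \right)} j{\left(4 \right)} = 0 + 2 \left(-1\right) \left(9 + 6\right) 9 = 0 + 2 \left(-1\right) 15 \cdot 9 = 0 - 270 = -270$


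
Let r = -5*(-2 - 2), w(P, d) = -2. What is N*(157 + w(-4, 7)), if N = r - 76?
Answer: -8680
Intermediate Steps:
r = 20 (r = -5*(-4) = 20)
N = -56 (N = 20 - 76 = -56)
N*(157 + w(-4, 7)) = -56*(157 - 2) = -56*155 = -8680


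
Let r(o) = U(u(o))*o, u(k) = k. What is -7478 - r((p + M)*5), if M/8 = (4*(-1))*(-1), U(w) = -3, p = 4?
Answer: -6938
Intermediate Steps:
M = 32 (M = 8*((4*(-1))*(-1)) = 8*(-4*(-1)) = 8*4 = 32)
r(o) = -3*o
-7478 - r((p + M)*5) = -7478 - (-3)*(4 + 32)*5 = -7478 - (-3)*36*5 = -7478 - (-3)*180 = -7478 - 1*(-540) = -7478 + 540 = -6938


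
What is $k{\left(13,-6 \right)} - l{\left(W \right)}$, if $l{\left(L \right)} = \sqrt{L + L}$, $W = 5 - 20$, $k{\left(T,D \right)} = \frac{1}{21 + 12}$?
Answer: $\frac{1}{33} - i \sqrt{30} \approx 0.030303 - 5.4772 i$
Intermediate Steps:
$k{\left(T,D \right)} = \frac{1}{33}$
$W = -15$ ($W = 5 - 20 = -15$)
$l{\left(L \right)} = \sqrt{2} \sqrt{L}$ ($l{\left(L \right)} = \sqrt{2 L} = \sqrt{2} \sqrt{L}$)
$k{\left(13,-6 \right)} - l{\left(W \right)} = \frac{1}{33} - \sqrt{2} \sqrt{-15} = \frac{1}{33} - \sqrt{2} i \sqrt{15} = \frac{1}{33} - i \sqrt{30}$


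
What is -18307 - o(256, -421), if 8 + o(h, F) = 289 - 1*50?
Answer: -18538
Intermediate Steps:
o(h, F) = 231 (o(h, F) = -8 + (289 - 1*50) = -8 + (289 - 50) = -8 + 239 = 231)
-18307 - o(256, -421) = -18307 - 1*231 = -18307 - 231 = -18538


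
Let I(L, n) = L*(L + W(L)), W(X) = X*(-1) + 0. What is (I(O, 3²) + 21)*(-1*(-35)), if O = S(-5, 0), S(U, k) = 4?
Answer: 735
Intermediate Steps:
O = 4
W(X) = -X (W(X) = -X + 0 = -X)
I(L, n) = 0 (I(L, n) = L*(L - L) = L*0 = 0)
(I(O, 3²) + 21)*(-1*(-35)) = (0 + 21)*(-1*(-35)) = 21*35 = 735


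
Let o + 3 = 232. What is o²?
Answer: 52441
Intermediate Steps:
o = 229 (o = -3 + 232 = 229)
o² = 229² = 52441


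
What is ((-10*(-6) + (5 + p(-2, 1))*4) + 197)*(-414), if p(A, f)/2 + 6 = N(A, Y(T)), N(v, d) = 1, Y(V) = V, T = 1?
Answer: -98118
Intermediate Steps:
p(A, f) = -10 (p(A, f) = -12 + 2*1 = -12 + 2 = -10)
((-10*(-6) + (5 + p(-2, 1))*4) + 197)*(-414) = ((-10*(-6) + (5 - 10)*4) + 197)*(-414) = ((60 - 5*4) + 197)*(-414) = ((60 - 20) + 197)*(-414) = (40 + 197)*(-414) = 237*(-414) = -98118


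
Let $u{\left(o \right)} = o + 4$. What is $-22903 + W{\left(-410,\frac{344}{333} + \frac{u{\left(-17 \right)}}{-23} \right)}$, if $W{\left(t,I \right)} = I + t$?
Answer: $- \frac{178542026}{7659} \approx -23311.0$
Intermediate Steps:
$u{\left(o \right)} = 4 + o$
$-22903 + W{\left(-410,\frac{344}{333} + \frac{u{\left(-17 \right)}}{-23} \right)} = -22903 - \left(\frac{136186}{333} - \frac{4 - 17}{-23}\right) = -22903 + \left(\left(344 \cdot \frac{1}{333} - - \frac{13}{23}\right) - 410\right) = -22903 + \left(\left(\frac{344}{333} + \frac{13}{23}\right) - 410\right) = -22903 + \left(\frac{12241}{7659} - 410\right) = -22903 - \frac{3127949}{7659} = - \frac{178542026}{7659}$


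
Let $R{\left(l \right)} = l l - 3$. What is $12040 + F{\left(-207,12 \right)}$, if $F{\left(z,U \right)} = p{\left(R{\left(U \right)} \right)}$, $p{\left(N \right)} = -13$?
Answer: $12027$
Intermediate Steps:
$R{\left(l \right)} = -3 + l^{2}$ ($R{\left(l \right)} = l^{2} - 3 = -3 + l^{2}$)
$F{\left(z,U \right)} = -13$
$12040 + F{\left(-207,12 \right)} = 12040 - 13 = 12027$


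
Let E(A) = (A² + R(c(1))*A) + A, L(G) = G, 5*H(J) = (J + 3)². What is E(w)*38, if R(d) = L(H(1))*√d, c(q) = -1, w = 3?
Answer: 456 + 1824*I/5 ≈ 456.0 + 364.8*I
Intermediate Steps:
H(J) = (3 + J)²/5 (H(J) = (J + 3)²/5 = (3 + J)²/5)
R(d) = 16*√d/5 (R(d) = ((3 + 1)²/5)*√d = ((⅕)*4²)*√d = ((⅕)*16)*√d = 16*√d/5)
E(A) = A + A² + 16*I*A/5 (E(A) = (A² + (16*√(-1)/5)*A) + A = (A² + (16*I/5)*A) + A = (A² + 16*I*A/5) + A = A + A² + 16*I*A/5)
E(w)*38 = ((⅕)*3*(5 + 5*3 + 16*I))*38 = ((⅕)*3*(5 + 15 + 16*I))*38 = ((⅕)*3*(20 + 16*I))*38 = (12 + 48*I/5)*38 = 456 + 1824*I/5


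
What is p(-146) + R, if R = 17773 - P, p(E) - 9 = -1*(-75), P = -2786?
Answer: 20643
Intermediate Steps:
p(E) = 84 (p(E) = 9 - 1*(-75) = 9 + 75 = 84)
R = 20559 (R = 17773 - 1*(-2786) = 17773 + 2786 = 20559)
p(-146) + R = 84 + 20559 = 20643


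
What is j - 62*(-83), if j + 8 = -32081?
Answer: -26943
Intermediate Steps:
j = -32089 (j = -8 - 32081 = -32089)
j - 62*(-83) = -32089 - 62*(-83) = -32089 + 5146 = -26943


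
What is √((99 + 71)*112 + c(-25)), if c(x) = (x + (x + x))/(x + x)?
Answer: √76166/2 ≈ 137.99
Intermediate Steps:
c(x) = 3/2 (c(x) = (x + 2*x)/((2*x)) = (3*x)*(1/(2*x)) = 3/2)
√((99 + 71)*112 + c(-25)) = √((99 + 71)*112 + 3/2) = √(170*112 + 3/2) = √(19040 + 3/2) = √(38083/2) = √76166/2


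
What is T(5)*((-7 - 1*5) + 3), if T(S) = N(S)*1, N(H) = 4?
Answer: -36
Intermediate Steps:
T(S) = 4 (T(S) = 4*1 = 4)
T(5)*((-7 - 1*5) + 3) = 4*((-7 - 1*5) + 3) = 4*((-7 - 5) + 3) = 4*(-12 + 3) = 4*(-9) = -36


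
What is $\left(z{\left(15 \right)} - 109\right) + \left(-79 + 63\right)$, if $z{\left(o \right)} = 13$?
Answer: $-112$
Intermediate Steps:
$\left(z{\left(15 \right)} - 109\right) + \left(-79 + 63\right) = \left(13 - 109\right) + \left(-79 + 63\right) = \left(13 - 109\right) - 16 = -96 - 16 = -112$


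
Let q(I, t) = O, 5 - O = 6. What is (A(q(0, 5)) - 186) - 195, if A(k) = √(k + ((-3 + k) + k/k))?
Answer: -381 + 2*I ≈ -381.0 + 2.0*I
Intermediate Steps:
O = -1 (O = 5 - 1*6 = 5 - 6 = -1)
q(I, t) = -1
A(k) = √(-2 + 2*k) (A(k) = √(k + ((-3 + k) + 1)) = √(k + (-2 + k)) = √(-2 + 2*k))
(A(q(0, 5)) - 186) - 195 = (√(-2 + 2*(-1)) - 186) - 195 = (√(-2 - 2) - 186) - 195 = (√(-4) - 186) - 195 = (2*I - 186) - 195 = (-186 + 2*I) - 195 = -381 + 2*I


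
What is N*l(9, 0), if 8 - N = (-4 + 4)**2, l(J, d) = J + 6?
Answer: 120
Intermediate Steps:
l(J, d) = 6 + J
N = 8 (N = 8 - (-4 + 4)**2 = 8 - 1*0**2 = 8 - 1*0 = 8 + 0 = 8)
N*l(9, 0) = 8*(6 + 9) = 8*15 = 120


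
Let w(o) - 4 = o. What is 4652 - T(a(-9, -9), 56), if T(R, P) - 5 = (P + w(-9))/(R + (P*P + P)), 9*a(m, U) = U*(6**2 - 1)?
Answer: 14670528/3157 ≈ 4647.0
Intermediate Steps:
a(m, U) = 35*U/9 (a(m, U) = (U*(6**2 - 1))/9 = (U*(36 - 1))/9 = (U*35)/9 = (35*U)/9 = 35*U/9)
w(o) = 4 + o
T(R, P) = 5 + (-5 + P)/(P + R + P**2) (T(R, P) = 5 + (P + (4 - 9))/(R + (P*P + P)) = 5 + (P - 5)/(R + (P**2 + P)) = 5 + (-5 + P)/(R + (P + P**2)) = 5 + (-5 + P)/(P + R + P**2))
4652 - T(a(-9, -9), 56) = 4652 - (-5 + 5*((35/9)*(-9)) + 5*56**2 + 6*56)/(56 + (35/9)*(-9) + 56**2) = 4652 - (-5 + 5*(-35) + 5*3136 + 336)/(56 - 35 + 3136) = 4652 - (-5 - 175 + 15680 + 336)/3157 = 4652 - 15836/3157 = 14670528/3157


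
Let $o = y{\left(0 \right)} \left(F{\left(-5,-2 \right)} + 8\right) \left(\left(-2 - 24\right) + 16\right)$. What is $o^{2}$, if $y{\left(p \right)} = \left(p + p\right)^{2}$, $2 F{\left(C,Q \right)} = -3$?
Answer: $0$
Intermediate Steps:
$F{\left(C,Q \right)} = - \frac{3}{2}$ ($F{\left(C,Q \right)} = \frac{1}{2} \left(-3\right) = - \frac{3}{2}$)
$y{\left(p \right)} = 4 p^{2}$ ($y{\left(p \right)} = \left(2 p\right)^{2} = 4 p^{2}$)
$o = 0$ ($o = 4 \cdot 0^{2} \left(- \frac{3}{2} + 8\right) \left(\left(-2 - 24\right) + 16\right) = 4 \cdot 0 \frac{13 \left(\left(-2 - 24\right) + 16\right)}{2} = 0 \frac{13 \left(-26 + 16\right)}{2} = 0 \cdot \frac{13}{2} \left(-10\right) = 0 \left(-65\right) = 0$)
$o^{2} = 0^{2} = 0$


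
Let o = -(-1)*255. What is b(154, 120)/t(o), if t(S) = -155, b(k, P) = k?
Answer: -154/155 ≈ -0.99355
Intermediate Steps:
o = 255 (o = -1*(-255) = 255)
b(154, 120)/t(o) = 154/(-155) = 154*(-1/155) = -154/155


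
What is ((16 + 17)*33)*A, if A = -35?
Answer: -38115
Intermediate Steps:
((16 + 17)*33)*A = ((16 + 17)*33)*(-35) = (33*33)*(-35) = 1089*(-35) = -38115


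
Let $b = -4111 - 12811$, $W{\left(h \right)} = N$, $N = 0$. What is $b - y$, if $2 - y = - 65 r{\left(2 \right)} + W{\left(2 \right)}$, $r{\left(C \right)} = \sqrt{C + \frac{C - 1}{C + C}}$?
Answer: $- \frac{34043}{2} \approx -17022.0$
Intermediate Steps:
$W{\left(h \right)} = 0$
$r{\left(C \right)} = \sqrt{C + \frac{-1 + C}{2 C}}$
$y = \frac{199}{2}$ ($y = 2 - \left(- 65 \frac{\sqrt{2 - \frac{2}{2} + 4 \cdot 2}}{2} + 0\right) = 2 - \left(- 65 \frac{\sqrt{2 - 1 + 8}}{2} + 0\right) = 2 - \left(- 65 \frac{\sqrt{9}}{2} + 0\right) = 2 - \left(- 65 \cdot \frac{1}{2} \cdot 3 + 0\right) = 2 - \left(\left(-65\right) \frac{3}{2} + 0\right) = 2 - \left(- \frac{195}{2} + 0\right) = 2 - - \frac{195}{2} = 2 + \frac{195}{2} = \frac{199}{2} \approx 99.5$)
$b = -16922$ ($b = -4111 - 12811 = -16922$)
$b - y = -16922 - \frac{199}{2} = - \frac{34043}{2}$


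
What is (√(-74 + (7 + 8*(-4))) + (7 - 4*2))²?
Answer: (1 - 3*I*√11)² ≈ -98.0 - 19.9*I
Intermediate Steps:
(√(-74 + (7 + 8*(-4))) + (7 - 4*2))² = (√(-74 + (7 - 32)) + (7 - 8))² = (√(-74 - 25) - 1)² = (√(-99) - 1)² = (3*I*√11 - 1)² = (-1 + 3*I*√11)²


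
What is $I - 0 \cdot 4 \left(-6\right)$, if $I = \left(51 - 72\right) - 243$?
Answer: $-264$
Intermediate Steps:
$I = -264$ ($I = \left(51 - 72\right) - 243 = -21 - 243 = -264$)
$I - 0 \cdot 4 \left(-6\right) = -264 - 0 \cdot 4 \left(-6\right) = -264 - 0 \left(-6\right) = -264 - 0 = -264 + 0 = -264$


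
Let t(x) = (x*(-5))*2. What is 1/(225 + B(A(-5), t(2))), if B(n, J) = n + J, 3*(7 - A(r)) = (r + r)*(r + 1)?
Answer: 3/596 ≈ 0.0050336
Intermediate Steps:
A(r) = 7 - 2*r*(1 + r)/3 (A(r) = 7 - (r + r)*(r + 1)/3 = 7 - 2*r*(1 + r)/3)
t(x) = -10*x (t(x) = -5*x*2 = -10*x)
B(n, J) = J + n
1/(225 + B(A(-5), t(2))) = 1/(225 + (-10*2 + (7 - ⅔*(-5) - ⅔*(-5)²))) = 1/(225 + (-20 + (7 + 10/3 - ⅔*25))) = 1/(225 + (-20 + (7 + 10/3 - 50/3))) = 1/(225 + (-20 - 19/3)) = 1/(225 - 79/3) = 1/(596/3) = 3/596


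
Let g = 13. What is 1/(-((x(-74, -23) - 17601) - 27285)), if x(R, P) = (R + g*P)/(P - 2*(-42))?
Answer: 61/2738419 ≈ 2.2276e-5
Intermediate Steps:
x(R, P) = (R + 13*P)/(84 + P) (x(R, P) = (R + 13*P)/(P - 2*(-42)) = (R + 13*P)/(P + 84) = (R + 13*P)/(84 + P))
1/(-((x(-74, -23) - 17601) - 27285)) = 1/(-(((-74 + 13*(-23))/(84 - 23) - 17601) - 27285)) = 1/(-(((-74 - 299)/61 - 17601) - 27285)) = 1/(-(((1/61)*(-373) - 17601) - 27285)) = 1/(-((-373/61 - 17601) - 27285)) = 1/(-(-1074034/61 - 27285)) = 1/(-1*(-2738419/61)) = 1/(2738419/61) = 61/2738419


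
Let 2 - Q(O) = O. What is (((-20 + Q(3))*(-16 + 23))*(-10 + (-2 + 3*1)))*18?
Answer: 23814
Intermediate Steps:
Q(O) = 2 - O
(((-20 + Q(3))*(-16 + 23))*(-10 + (-2 + 3*1)))*18 = (((-20 + (2 - 1*3))*(-16 + 23))*(-10 + (-2 + 3*1)))*18 = (((-20 + (2 - 3))*7)*(-10 + (-2 + 3)))*18 = (((-20 - 1)*7)*(-10 + 1))*18 = (-21*7*(-9))*18 = -147*(-9)*18 = 1323*18 = 23814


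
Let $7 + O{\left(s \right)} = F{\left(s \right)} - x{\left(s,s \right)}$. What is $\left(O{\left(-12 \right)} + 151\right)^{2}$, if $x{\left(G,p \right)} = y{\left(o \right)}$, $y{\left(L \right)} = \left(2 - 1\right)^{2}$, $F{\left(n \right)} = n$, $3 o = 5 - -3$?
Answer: $17161$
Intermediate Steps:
$o = \frac{8}{3}$ ($o = \frac{5 - -3}{3} = \frac{5 + 3}{3} = \frac{1}{3} \cdot 8 = \frac{8}{3} \approx 2.6667$)
$y{\left(L \right)} = 1$ ($y{\left(L \right)} = 1^{2} = 1$)
$x{\left(G,p \right)} = 1$
$O{\left(s \right)} = -8 + s$ ($O{\left(s \right)} = -7 + \left(s - 1\right) = -7 + \left(-1 + s\right) = -8 + s$)
$\left(O{\left(-12 \right)} + 151\right)^{2} = \left(\left(-8 - 12\right) + 151\right)^{2} = \left(-20 + 151\right)^{2} = 131^{2} = 17161$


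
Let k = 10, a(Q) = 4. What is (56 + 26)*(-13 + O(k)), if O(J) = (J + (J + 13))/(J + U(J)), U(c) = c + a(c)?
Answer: -3813/4 ≈ -953.25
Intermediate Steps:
U(c) = 4 + c (U(c) = c + 4 = 4 + c)
O(J) = (13 + 2*J)/(4 + 2*J) (O(J) = (J + (J + 13))/(J + (4 + J)) = (J + (13 + J))/(4 + 2*J) = (13 + 2*J)/(4 + 2*J))
(56 + 26)*(-13 + O(k)) = (56 + 26)*(-13 + (13/2 + 10)/(2 + 10)) = 82*(-13 + (33/2)/12) = 82*(-13 + (1/12)*(33/2)) = 82*(-13 + 11/8) = 82*(-93/8) = -3813/4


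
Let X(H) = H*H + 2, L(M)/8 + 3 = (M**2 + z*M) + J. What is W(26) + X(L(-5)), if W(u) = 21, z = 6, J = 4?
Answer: 1047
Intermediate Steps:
L(M) = 8 + 8*M**2 + 48*M (L(M) = -24 + 8*((M**2 + 6*M) + 4) = -24 + 8*(4 + M**2 + 6*M) = -24 + (32 + 8*M**2 + 48*M) = 8 + 8*M**2 + 48*M)
X(H) = 2 + H**2 (X(H) = H**2 + 2 = 2 + H**2)
W(26) + X(L(-5)) = 21 + (2 + (8 + 8*(-5)**2 + 48*(-5))**2) = 21 + (2 + (8 + 8*25 - 240)**2) = 21 + (2 + (8 + 200 - 240)**2) = 21 + (2 + (-32)**2) = 21 + (2 + 1024) = 21 + 1026 = 1047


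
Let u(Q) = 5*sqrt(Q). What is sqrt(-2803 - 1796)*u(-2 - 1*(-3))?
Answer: 15*I*sqrt(511) ≈ 339.08*I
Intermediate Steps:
sqrt(-2803 - 1796)*u(-2 - 1*(-3)) = sqrt(-2803 - 1796)*(5*sqrt(-2 - 1*(-3))) = sqrt(-4599)*(5*sqrt(-2 + 3)) = (3*I*sqrt(511))*(5*sqrt(1)) = (3*I*sqrt(511))*(5*1) = (3*I*sqrt(511))*5 = 15*I*sqrt(511)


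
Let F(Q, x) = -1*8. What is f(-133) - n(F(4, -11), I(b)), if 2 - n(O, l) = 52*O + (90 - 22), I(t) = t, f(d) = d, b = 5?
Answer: -483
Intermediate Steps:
F(Q, x) = -8
n(O, l) = -66 - 52*O (n(O, l) = 2 - (52*O + (90 - 22)) = 2 - (52*O + 68) = 2 - (68 + 52*O) = 2 + (-68 - 52*O) = -66 - 52*O)
f(-133) - n(F(4, -11), I(b)) = -133 - (-66 - 52*(-8)) = -133 - (-66 + 416) = -133 - 1*350 = -133 - 350 = -483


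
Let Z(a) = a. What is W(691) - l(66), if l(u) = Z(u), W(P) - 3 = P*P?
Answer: 477418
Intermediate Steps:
W(P) = 3 + P**2 (W(P) = 3 + P*P = 3 + P**2)
l(u) = u
W(691) - l(66) = (3 + 691**2) - 1*66 = (3 + 477481) - 66 = 477484 - 66 = 477418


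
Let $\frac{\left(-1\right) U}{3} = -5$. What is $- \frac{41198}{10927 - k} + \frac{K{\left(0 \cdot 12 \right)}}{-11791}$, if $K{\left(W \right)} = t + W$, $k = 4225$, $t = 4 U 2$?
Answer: $- \frac{243284929}{39511641} \approx -6.1573$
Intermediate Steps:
$U = 15$ ($U = \left(-3\right) \left(-5\right) = 15$)
$t = 120$ ($t = 4 \cdot 15 \cdot 2 = 60 \cdot 2 = 120$)
$K{\left(W \right)} = 120 + W$
$- \frac{41198}{10927 - k} + \frac{K{\left(0 \cdot 12 \right)}}{-11791} = - \frac{41198}{10927 - 4225} + \frac{120 + 0 \cdot 12}{-11791} = - \frac{41198}{10927 - 4225} + \left(120 + 0\right) \left(- \frac{1}{11791}\right) = - \frac{41198}{6702} + 120 \left(- \frac{1}{11791}\right) = \left(-41198\right) \frac{1}{6702} - \frac{120}{11791} = - \frac{20599}{3351} - \frac{120}{11791} = - \frac{243284929}{39511641}$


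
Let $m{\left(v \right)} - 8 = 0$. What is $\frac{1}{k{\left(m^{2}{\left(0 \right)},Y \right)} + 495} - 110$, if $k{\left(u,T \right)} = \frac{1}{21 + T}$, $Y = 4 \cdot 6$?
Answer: $- \frac{2450315}{22276} \approx -110.0$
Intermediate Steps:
$Y = 24$
$m{\left(v \right)} = 8$ ($m{\left(v \right)} = 8 + 0 = 8$)
$\frac{1}{k{\left(m^{2}{\left(0 \right)},Y \right)} + 495} - 110 = \frac{1}{\frac{1}{21 + 24} + 495} - 110 = \frac{1}{\frac{1}{45} + 495} - 110 = \frac{1}{\frac{22276}{45}} - 110 = \frac{45}{22276} - 110 = - \frac{2450315}{22276}$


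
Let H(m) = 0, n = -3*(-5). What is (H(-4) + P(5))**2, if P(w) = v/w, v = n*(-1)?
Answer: 9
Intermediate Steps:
n = 15
v = -15 (v = 15*(-1) = -15)
P(w) = -15/w
(H(-4) + P(5))**2 = (0 - 15/5)**2 = (0 - 15*1/5)**2 = (0 - 3)**2 = (-3)**2 = 9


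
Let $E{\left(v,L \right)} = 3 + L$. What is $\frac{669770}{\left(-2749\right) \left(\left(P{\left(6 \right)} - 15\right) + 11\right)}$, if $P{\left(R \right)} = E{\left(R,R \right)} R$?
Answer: $- \frac{66977}{13745} \approx -4.8728$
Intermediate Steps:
$P{\left(R \right)} = R \left(3 + R\right)$ ($P{\left(R \right)} = \left(3 + R\right) R = R \left(3 + R\right)$)
$\frac{669770}{\left(-2749\right) \left(\left(P{\left(6 \right)} - 15\right) + 11\right)} = \frac{669770}{\left(-2749\right) \left(\left(6 \left(3 + 6\right) - 15\right) + 11\right)} = \frac{669770}{\left(-2749\right) \left(\left(6 \cdot 9 - 15\right) + 11\right)} = \frac{669770}{\left(-2749\right) \left(\left(54 - 15\right) + 11\right)} = \frac{669770}{\left(-2749\right) \left(39 + 11\right)} = \frac{669770}{\left(-2749\right) 50} = \frac{669770}{-137450} = 669770 \left(- \frac{1}{137450}\right) = - \frac{66977}{13745}$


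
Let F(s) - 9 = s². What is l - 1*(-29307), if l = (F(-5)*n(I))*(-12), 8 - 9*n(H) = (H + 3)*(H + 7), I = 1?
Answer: 30395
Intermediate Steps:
F(s) = 9 + s²
n(H) = 8/9 - (3 + H)*(7 + H)/9 (n(H) = 8/9 - (H + 3)*(H + 7)/9 = 8/9 - (3 + H)*(7 + H)/9)
l = 1088 (l = ((9 + (-5)²)*(-13/9 - 10/9*1 - ⅑*1²))*(-12) = ((9 + 25)*(-13/9 - 10/9 - ⅑*1))*(-12) = (34*(-13/9 - 10/9 - ⅑))*(-12) = (34*(-8/3))*(-12) = -272/3*(-12) = 1088)
l - 1*(-29307) = 1088 - 1*(-29307) = 1088 + 29307 = 30395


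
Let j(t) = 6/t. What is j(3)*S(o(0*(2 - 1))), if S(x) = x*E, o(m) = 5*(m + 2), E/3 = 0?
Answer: 0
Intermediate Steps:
E = 0 (E = 3*0 = 0)
o(m) = 10 + 5*m (o(m) = 5*(2 + m) = 10 + 5*m)
S(x) = 0 (S(x) = x*0 = 0)
j(3)*S(o(0*(2 - 1))) = (6/3)*0 = (6*(⅓))*0 = 2*0 = 0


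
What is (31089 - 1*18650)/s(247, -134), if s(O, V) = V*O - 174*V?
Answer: -12439/9782 ≈ -1.2716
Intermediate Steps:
s(O, V) = -174*V + O*V (s(O, V) = O*V - 174*V = -174*V + O*V)
(31089 - 1*18650)/s(247, -134) = (31089 - 1*18650)/((-134*(-174 + 247))) = (31089 - 18650)/((-134*73)) = 12439/(-9782) = 12439*(-1/9782) = -12439/9782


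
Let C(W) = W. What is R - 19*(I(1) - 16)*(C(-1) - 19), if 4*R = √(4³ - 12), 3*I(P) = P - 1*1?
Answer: -6080 + √13/2 ≈ -6078.2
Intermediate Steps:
I(P) = -⅓ + P/3 (I(P) = (P - 1*1)/3 = (P - 1)/3 = (-1 + P)/3 = -⅓ + P/3)
R = √13/2 (R = √(4³ - 12)/4 = √(64 - 12)/4 = √52/4 = (2*√13)/4 = √13/2 ≈ 1.8028)
R - 19*(I(1) - 16)*(C(-1) - 19) = √13/2 - 19*((-⅓ + (⅓)*1) - 16)*(-1 - 19) = √13/2 - 19*((-⅓ + ⅓) - 16)*(-20) = √13/2 - 19*(0 - 16)*(-20) = √13/2 - (-304)*(-20) = √13/2 - 19*320 = √13/2 - 6080 = -6080 + √13/2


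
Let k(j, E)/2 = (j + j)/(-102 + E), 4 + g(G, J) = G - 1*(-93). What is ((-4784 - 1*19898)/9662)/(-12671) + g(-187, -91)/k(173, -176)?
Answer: 416927971404/10589952973 ≈ 39.370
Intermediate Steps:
g(G, J) = 89 + G (g(G, J) = -4 + (G - 1*(-93)) = -4 + (G + 93) = -4 + (93 + G) = 89 + G)
k(j, E) = 4*j/(-102 + E) (k(j, E) = 2*((j + j)/(-102 + E)) = 2*((2*j)/(-102 + E)) = 2*(2*j/(-102 + E)) = 4*j/(-102 + E))
((-4784 - 1*19898)/9662)/(-12671) + g(-187, -91)/k(173, -176) = ((-4784 - 1*19898)/9662)/(-12671) + (89 - 187)/((4*173/(-102 - 176))) = ((-4784 - 19898)*(1/9662))*(-1/12671) - 98/(4*173/(-278)) = -24682*1/9662*(-1/12671) - 98/(4*173*(-1/278)) = -12341/4831*(-1/12671) - 98/(-346/139) = 12341/61213601 - 98*(-139/346) = 12341/61213601 + 6811/173 = 416927971404/10589952973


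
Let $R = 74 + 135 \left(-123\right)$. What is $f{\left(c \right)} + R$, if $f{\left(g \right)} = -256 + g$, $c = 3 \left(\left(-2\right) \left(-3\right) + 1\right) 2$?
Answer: $-16745$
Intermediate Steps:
$R = -16531$ ($R = 74 - 16605 = -16531$)
$c = 42$ ($c = 3 \left(6 + 1\right) 2 = 3 \cdot 7 \cdot 2 = 21 \cdot 2 = 42$)
$f{\left(c \right)} + R = \left(-256 + 42\right) - 16531 = -214 - 16531 = -16745$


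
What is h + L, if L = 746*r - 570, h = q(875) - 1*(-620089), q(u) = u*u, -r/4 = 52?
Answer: 1229976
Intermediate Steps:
r = -208 (r = -4*52 = -208)
q(u) = u²
h = 1385714 (h = 875² - 1*(-620089) = 765625 + 620089 = 1385714)
L = -155738 (L = 746*(-208) - 570 = -155168 - 570 = -155738)
h + L = 1385714 - 155738 = 1229976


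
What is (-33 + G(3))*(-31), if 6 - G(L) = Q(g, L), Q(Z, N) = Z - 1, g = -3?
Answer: 713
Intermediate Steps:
Q(Z, N) = -1 + Z
G(L) = 10 (G(L) = 6 - (-1 - 3) = 6 - 1*(-4) = 6 + 4 = 10)
(-33 + G(3))*(-31) = (-33 + 10)*(-31) = -23*(-31) = 713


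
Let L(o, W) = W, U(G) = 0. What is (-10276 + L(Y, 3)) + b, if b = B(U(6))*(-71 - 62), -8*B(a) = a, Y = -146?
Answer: -10273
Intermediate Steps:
B(a) = -a/8
b = 0 (b = (-⅛*0)*(-71 - 62) = 0*(-133) = 0)
(-10276 + L(Y, 3)) + b = (-10276 + 3) + 0 = -10273 + 0 = -10273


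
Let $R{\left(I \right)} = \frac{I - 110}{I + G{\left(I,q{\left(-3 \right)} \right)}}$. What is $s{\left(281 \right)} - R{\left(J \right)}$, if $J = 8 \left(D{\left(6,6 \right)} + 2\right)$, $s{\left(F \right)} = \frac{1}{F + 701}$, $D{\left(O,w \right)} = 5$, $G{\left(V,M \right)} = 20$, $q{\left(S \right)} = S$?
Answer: $\frac{6638}{9329} \approx 0.71154$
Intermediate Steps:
$s{\left(F \right)} = \frac{1}{701 + F}$
$J = 56$ ($J = 8 \left(5 + 2\right) = 8 \cdot 7 = 56$)
$R{\left(I \right)} = \frac{-110 + I}{20 + I}$ ($R{\left(I \right)} = \frac{I - 110}{I + 20} = \frac{-110 + I}{20 + I}$)
$s{\left(281 \right)} - R{\left(J \right)} = \frac{1}{701 + 281} - \frac{-110 + 56}{20 + 56} = \frac{1}{982} - \frac{1}{76} \left(-54\right) = \frac{1}{982} - - \frac{27}{38} = \frac{1}{982} + \frac{27}{38} = \frac{6638}{9329}$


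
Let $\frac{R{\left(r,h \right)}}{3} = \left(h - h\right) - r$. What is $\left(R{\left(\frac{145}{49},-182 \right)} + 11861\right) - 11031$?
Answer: $\frac{40235}{49} \approx 821.12$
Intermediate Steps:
$R{\left(r,h \right)} = - 3 r$ ($R{\left(r,h \right)} = 3 \left(\left(h - h\right) - r\right) = 3 \left(0 - r\right) = 3 \left(- r\right) = - 3 r$)
$\left(R{\left(\frac{145}{49},-182 \right)} + 11861\right) - 11031 = \left(- 3 \cdot \frac{145}{49} + 11861\right) - 11031 = \left(- 3 \cdot 145 \cdot \frac{1}{49} + 11861\right) - 11031 = \left(\left(-3\right) \frac{145}{49} + 11861\right) - 11031 = \left(- \frac{435}{49} + 11861\right) - 11031 = \frac{580754}{49} - 11031 = \frac{40235}{49}$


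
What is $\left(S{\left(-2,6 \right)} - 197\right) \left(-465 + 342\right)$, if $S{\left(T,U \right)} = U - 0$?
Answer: $23493$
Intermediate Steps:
$S{\left(T,U \right)} = U$ ($S{\left(T,U \right)} = U + 0 = U$)
$\left(S{\left(-2,6 \right)} - 197\right) \left(-465 + 342\right) = \left(6 - 197\right) \left(-465 + 342\right) = \left(-191\right) \left(-123\right) = 23493$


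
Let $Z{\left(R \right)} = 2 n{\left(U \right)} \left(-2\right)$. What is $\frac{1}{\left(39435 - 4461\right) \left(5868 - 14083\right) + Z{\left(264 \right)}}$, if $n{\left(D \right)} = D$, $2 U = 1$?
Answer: $- \frac{1}{287311412} \approx -3.4805 \cdot 10^{-9}$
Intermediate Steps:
$U = \frac{1}{2}$ ($U = \frac{1}{2} \cdot 1 = \frac{1}{2} \approx 0.5$)
$Z{\left(R \right)} = -2$ ($Z{\left(R \right)} = 2 \cdot \frac{1}{2} \left(-2\right) = 1 \left(-2\right) = -2$)
$\frac{1}{\left(39435 - 4461\right) \left(5868 - 14083\right) + Z{\left(264 \right)}} = \frac{1}{\left(39435 - 4461\right) \left(5868 - 14083\right) - 2} = \frac{1}{\left(39435 + \left(-19586 + 15125\right)\right) \left(-8215\right) - 2} = \frac{1}{\left(39435 - 4461\right) \left(-8215\right) - 2} = \frac{1}{34974 \left(-8215\right) - 2} = \frac{1}{-287311410 - 2} = \frac{1}{-287311412} = - \frac{1}{287311412}$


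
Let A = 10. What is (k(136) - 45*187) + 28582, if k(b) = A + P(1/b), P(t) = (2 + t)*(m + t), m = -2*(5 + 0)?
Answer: 372822785/18496 ≈ 20157.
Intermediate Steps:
m = -10 (m = -2*5 = -10)
P(t) = (-10 + t)*(2 + t) (P(t) = (2 + t)*(-10 + t) = (-10 + t)*(2 + t))
k(b) = -10 + b**(-2) - 8/b (k(b) = 10 + (-20 + (1/b)**2 - 8/b) = 10 + (-20 + b**(-2) - 8/b) = -10 + b**(-2) - 8/b)
(k(136) - 45*187) + 28582 = ((-10 + 136**(-2) - 8/136) - 45*187) + 28582 = ((-10 + 1/18496 - 8*1/136) - 8415) + 28582 = ((-10 + 1/18496 - 1/17) - 8415) + 28582 = (-186047/18496 - 8415) + 28582 = -155829887/18496 + 28582 = 372822785/18496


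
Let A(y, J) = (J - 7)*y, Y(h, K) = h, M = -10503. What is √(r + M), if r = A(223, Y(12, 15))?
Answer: 2*I*√2347 ≈ 96.892*I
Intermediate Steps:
A(y, J) = y*(-7 + J) (A(y, J) = (-7 + J)*y = y*(-7 + J))
r = 1115 (r = 223*(-7 + 12) = 223*5 = 1115)
√(r + M) = √(1115 - 10503) = √(-9388) = 2*I*√2347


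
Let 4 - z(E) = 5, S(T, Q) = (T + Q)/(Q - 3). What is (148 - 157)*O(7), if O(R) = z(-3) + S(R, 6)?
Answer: -30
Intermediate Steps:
S(T, Q) = (Q + T)/(-3 + Q)
z(E) = -1 (z(E) = 4 - 1*5 = 4 - 5 = -1)
O(R) = 1 + R/3 (O(R) = -1 + (6 + R)/(-3 + 6) = -1 + (6 + R)/3 = -1 + (2 + R/3) = 1 + R/3)
(148 - 157)*O(7) = (148 - 157)*(1 + (⅓)*7) = -9*(1 + 7/3) = -9*10/3 = -30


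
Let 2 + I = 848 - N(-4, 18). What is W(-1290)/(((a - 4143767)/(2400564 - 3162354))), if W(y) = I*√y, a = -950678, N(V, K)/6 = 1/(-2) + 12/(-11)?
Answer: 1433841138*I*√1290/11207779 ≈ 4594.9*I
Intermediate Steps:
N(V, K) = -105/11 (N(V, K) = 6*(1/(-2) + 12/(-11)) = 6*(1*(-½) + 12*(-1/11)) = 6*(-½ - 12/11) = 6*(-35/22) = -105/11)
I = 9411/11 (I = -2 + (848 - 1*(-105/11)) = -2 + (848 + 105/11) = -2 + 9433/11 = 9411/11 ≈ 855.54)
W(y) = 9411*√y/11
W(-1290)/(((a - 4143767)/(2400564 - 3162354))) = (9411*√(-1290)/11)/(((-950678 - 4143767)/(2400564 - 3162354))) = (9411*(I*√1290)/11)/((-5094445/(-761790))) = (9411*I*√1290/11)/((-5094445*(-1/761790))) = (9411*I*√1290/11)/(1018889/152358) = (9411*I*√1290/11)*(152358/1018889) = 1433841138*I*√1290/11207779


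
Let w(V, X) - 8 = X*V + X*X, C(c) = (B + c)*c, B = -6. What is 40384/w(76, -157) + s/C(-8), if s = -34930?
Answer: -31425803/101800 ≈ -308.70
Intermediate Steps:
C(c) = c*(-6 + c) (C(c) = (-6 + c)*c = c*(-6 + c))
w(V, X) = 8 + X² + V*X (w(V, X) = 8 + (X*V + X*X) = 8 + (V*X + X²) = 8 + (X² + V*X) = 8 + X² + V*X)
40384/w(76, -157) + s/C(-8) = 40384/(8 + (-157)² + 76*(-157)) - 34930*(-1/(8*(-6 - 8))) = 40384/(8 + 24649 - 11932) - 34930/((-8*(-14))) = 40384/12725 - 34930/112 = 40384*(1/12725) - 34930*1/112 = 40384/12725 - 2495/8 = -31425803/101800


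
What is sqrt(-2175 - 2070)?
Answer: I*sqrt(4245) ≈ 65.154*I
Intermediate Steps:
sqrt(-2175 - 2070) = sqrt(-4245) = I*sqrt(4245)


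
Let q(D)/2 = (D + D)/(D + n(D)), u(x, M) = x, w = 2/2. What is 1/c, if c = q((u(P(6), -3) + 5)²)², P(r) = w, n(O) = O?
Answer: ¼ ≈ 0.25000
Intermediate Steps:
w = 1 (w = 2*(½) = 1)
P(r) = 1
q(D) = 2 (q(D) = 2*((D + D)/(D + D)) = 2*((2*D)/((2*D))) = 2*((2*D)*(1/(2*D))) = 2*1 = 2)
c = 4 (c = 2² = 4)
1/c = 1/4 = ¼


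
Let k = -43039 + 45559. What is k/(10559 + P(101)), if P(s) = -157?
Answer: 180/743 ≈ 0.24226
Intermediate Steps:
k = 2520
k/(10559 + P(101)) = 2520/(10559 - 157) = 2520/10402 = 2520*(1/10402) = 180/743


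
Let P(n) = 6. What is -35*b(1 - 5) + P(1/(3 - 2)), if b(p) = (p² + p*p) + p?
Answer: -974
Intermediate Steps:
b(p) = p + 2*p² (b(p) = (p² + p²) + p = 2*p² + p = p + 2*p²)
-35*b(1 - 5) + P(1/(3 - 2)) = -35*(1 - 5)*(1 + 2*(1 - 5)) + 6 = -(-140)*(1 + 2*(-4)) + 6 = -(-140)*(1 - 8) + 6 = -(-140)*(-7) + 6 = -35*28 + 6 = -980 + 6 = -974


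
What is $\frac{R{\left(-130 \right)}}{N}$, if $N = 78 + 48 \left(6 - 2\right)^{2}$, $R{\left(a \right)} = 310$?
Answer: $\frac{155}{423} \approx 0.36643$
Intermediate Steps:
$N = 846$ ($N = 78 + 48 \cdot 4^{2} = 78 + 48 \cdot 16 = 78 + 768 = 846$)
$\frac{R{\left(-130 \right)}}{N} = \frac{310}{846} = 310 \cdot \frac{1}{846} = \frac{155}{423}$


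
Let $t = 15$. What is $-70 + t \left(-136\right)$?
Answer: $-2110$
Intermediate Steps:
$-70 + t \left(-136\right) = -70 + 15 \left(-136\right) = -70 - 2040 = -2110$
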